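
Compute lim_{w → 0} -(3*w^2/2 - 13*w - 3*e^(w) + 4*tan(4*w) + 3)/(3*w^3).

-509/18

Substitution gives 0/0 (the numerator vanishes to order 3).
Expand each term to order w^3: the coefficient of w^3 in -3·e^(w) is -1/2 and in 4·tan(4w) is 256/3.
Lower-order terms cancel with the polynomial part, so the numerator is (509/6)·w^3 + o(w^3), and the limit is (509/6)/(-3) = -509/18.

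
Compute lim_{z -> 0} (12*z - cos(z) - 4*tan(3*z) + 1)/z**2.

Substitution gives 0/0; apply L'Hôpital's rule 2 times.
After differentiating numerator and denominator 2 times the quotient is (cos(z) - 72*tan(3*z)/cos(3*z)^2)/(2); at z = 0 this is 1/2.

1/2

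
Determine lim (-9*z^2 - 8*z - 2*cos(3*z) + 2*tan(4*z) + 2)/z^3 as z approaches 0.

Substitution gives 0/0 (the numerator vanishes to order 3).
Expand each term to order z^3: the coefficient of z^3 in -2·cos(3z) is 0 and in 2·tan(4z) is 128/3.
Lower-order terms cancel with the polynomial part, so the numerator is (128/3)·z^3 + o(z^3), and the limit is (128/3)/(1) = 128/3.

128/3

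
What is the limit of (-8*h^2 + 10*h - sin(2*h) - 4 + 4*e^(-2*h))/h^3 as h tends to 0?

-4

Substitution gives 0/0; apply L'Hôpital's rule 3 times.
After differentiating numerator and denominator 3 times the quotient is (8*cos(2*h) - 32*e^(-2*h))/(6); at h = 0 this is -4.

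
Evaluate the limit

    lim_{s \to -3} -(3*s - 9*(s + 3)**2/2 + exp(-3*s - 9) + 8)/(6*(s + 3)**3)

3/4

Direct substitution gives 0/0.
Apply L'Hôpital: lim (-9*s - 3*e^(-3*s - 9) - 24)/(-18*(s + 3)^2), still 0/0.
Apply L'Hôpital: lim (9*e^(-3*s - 9) - 9)/(-36*s - 108), still 0/0.
After 3 applications of L'Hôpital's rule the quotient is (-27*e^(-3*s - 9))/(-36); substituting s = -3 gives 3/4.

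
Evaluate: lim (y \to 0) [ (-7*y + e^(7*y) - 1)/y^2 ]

Direct substitution gives 0/0.
Apply L'Hôpital: lim (7*e^(7*y) - 7)/(2*y), still 0/0.
After 2 applications of L'Hôpital's rule the quotient is (49*e^(7*y))/(2); substituting y = 0 gives 49/2.

49/2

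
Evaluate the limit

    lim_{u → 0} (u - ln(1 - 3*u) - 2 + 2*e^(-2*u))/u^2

Substitution gives 0/0 (the numerator vanishes to order 2).
Expand each term to order u^2: the coefficient of u^2 in −ln(1 - 3u) is 9/2 and in 2·e^(-2u) is 4.
Lower-order terms cancel with the polynomial part, so the numerator is (17/2)·u^2 + o(u^2), and the limit is (17/2)/(1) = 17/2.

17/2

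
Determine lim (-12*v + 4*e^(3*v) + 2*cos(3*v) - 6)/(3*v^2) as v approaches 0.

Substitution gives 0/0 (the numerator vanishes to order 2).
Expand each term to order v^2: the coefficient of v^2 in 2·cos(3v) is -9 and in 4·e^(3v) is 18.
Lower-order terms cancel with the polynomial part, so the numerator is (9)·v^2 + o(v^2), and the limit is (9)/(3) = 3.

3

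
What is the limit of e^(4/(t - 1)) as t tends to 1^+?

As t → 1⁺, 4/(t - 1) → +∞, so e^(4/(t - 1)) → ∞.

∞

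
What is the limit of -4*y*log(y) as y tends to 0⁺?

This is a 0·(−∞) form. Rewrite as -4·ln(y) / y^(−1) and apply L'Hôpital:
the derivative quotient is -4·(1/y) / (−1·y^(−2)) = (4/1)·y^1 → 0.

0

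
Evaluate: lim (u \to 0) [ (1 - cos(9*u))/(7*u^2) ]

81/14

Substitution gives 0/0.
Use (1 − cos θ)/θ² → 1/2 with θ = 9u: the limit is 9²/(2·7) = 81/14.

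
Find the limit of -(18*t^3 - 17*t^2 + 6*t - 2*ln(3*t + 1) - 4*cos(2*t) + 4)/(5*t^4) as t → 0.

Substitution gives 0/0 (the numerator vanishes to order 4).
Expand each term to order t^4: the coefficient of t^4 in -2·ln(1 + 3t) is 81/2 and in -4·cos(2t) is -8/3.
Lower-order terms cancel with the polynomial part, so the numerator is (227/6)·t^4 + o(t^4), and the limit is (227/6)/(-5) = -227/30.

-227/30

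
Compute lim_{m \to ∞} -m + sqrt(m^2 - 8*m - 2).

-4

This has the form ∞ − ∞. Multiply and divide by the conjugate √(m^2 - 8*m - 2) + m.
That gives (-8m - 2) / (√(m^2 - 8*m - 2) + m).
Divide numerator and denominator by m: the limit is -8/(2·1) = -4.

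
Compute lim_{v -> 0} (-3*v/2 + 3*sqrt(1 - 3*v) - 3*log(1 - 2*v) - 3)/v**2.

Substitution gives 0/0; apply L'Hôpital's rule 2 times.
After differentiating numerator and denominator 2 times the quotient is (12/(2*v - 1)^2 - 27/(4*(1 - 3*v)^(3/2)))/(2); at v = 0 this is 21/8.

21/8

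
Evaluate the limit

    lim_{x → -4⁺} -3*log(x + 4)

∞

As x → -4⁺, x + 4 → 0⁺ and ln(x + 4) → −∞.
Multiplying by -3 gives ∞.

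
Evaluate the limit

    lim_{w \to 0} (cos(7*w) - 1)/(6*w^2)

-49/12

Direct substitution gives 0/0.
Apply L'Hôpital: lim (-7*sin(7*w))/(12*w), still 0/0.
After 2 applications of L'Hôpital's rule the quotient is (-49*cos(7*w))/(12); substituting w = 0 gives -49/12.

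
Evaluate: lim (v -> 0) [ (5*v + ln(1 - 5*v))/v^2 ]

-25/2

Direct substitution gives 0/0.
Apply L'Hôpital: lim (5 - 5/(1 - 5*v))/(2*v), still 0/0.
After 2 applications of L'Hôpital's rule the quotient is (-25/(1 - 5*v)^2)/(2); substituting v = 0 gives -25/2.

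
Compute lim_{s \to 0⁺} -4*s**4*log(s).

This is a 0·(−∞) form. Rewrite as -4·ln(s) / s^(−4) and apply L'Hôpital:
the derivative quotient is -4·(1/s) / (−4·s^(−5)) = (4/4)·s^4 → 0.

0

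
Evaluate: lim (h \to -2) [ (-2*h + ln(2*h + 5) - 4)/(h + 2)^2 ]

-2

Direct substitution gives 0/0.
Apply L'Hôpital: lim (-2 + 2/(2*h + 5))/(2*h + 4), still 0/0.
After 2 applications of L'Hôpital's rule the quotient is (-4/(2*h + 5)^2)/(2); substituting h = -2 gives -2.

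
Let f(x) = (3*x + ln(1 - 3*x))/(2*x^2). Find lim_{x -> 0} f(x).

Direct substitution gives 0/0.
Apply L'Hôpital: lim (3 - 3/(1 - 3*x))/(4*x), still 0/0.
After 2 applications of L'Hôpital's rule the quotient is (-9/(1 - 3*x)^2)/(4); substituting x = 0 gives -9/4.

-9/4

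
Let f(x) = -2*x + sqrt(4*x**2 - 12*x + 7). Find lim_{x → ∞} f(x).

-3

This has the form ∞ − ∞. Multiply and divide by the conjugate √(4*x^2 - 12*x + 7) + 2x.
That gives (-12x + 7) / (√(4*x^2 - 12*x + 7) + 2x).
Divide numerator and denominator by x: the limit is -12/(2·2) = -3.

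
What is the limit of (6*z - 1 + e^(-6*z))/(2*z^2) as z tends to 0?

Direct substitution gives 0/0.
Apply L'Hôpital: lim (6 - 6*e^(-6*z))/(4*z), still 0/0.
After 2 applications of L'Hôpital's rule the quotient is (36*e^(-6*z))/(4); substituting z = 0 gives 9.

9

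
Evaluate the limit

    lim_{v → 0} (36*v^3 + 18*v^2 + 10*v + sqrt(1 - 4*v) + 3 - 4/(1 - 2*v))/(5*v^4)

Substitution gives 0/0 (the numerator vanishes to order 4).
Expand each term to order v^4: the coefficient of v^4 in √(1 - 4v) is -10 and in -4·1/(1 - 2v) is -64.
Lower-order terms cancel with the polynomial part, so the numerator is (-74)·v^4 + o(v^4), and the limit is (-74)/(5) = -74/5.

-74/5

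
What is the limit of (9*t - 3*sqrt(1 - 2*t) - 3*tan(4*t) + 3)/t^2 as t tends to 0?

Substitution gives 0/0; apply L'Hôpital's rule 2 times.
After differentiating numerator and denominator 2 times the quotient is (-96*tan(4*t)/cos(4*t)^2 + 3/(1 - 2*t)^(3/2))/(2); at t = 0 this is 3/2.

3/2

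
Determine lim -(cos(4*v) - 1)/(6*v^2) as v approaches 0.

Direct substitution gives 0/0.
Apply L'Hôpital: lim (-4*sin(4*v))/(-12*v), still 0/0.
After 2 applications of L'Hôpital's rule the quotient is (-16*cos(4*v))/(-12); substituting v = 0 gives 4/3.

4/3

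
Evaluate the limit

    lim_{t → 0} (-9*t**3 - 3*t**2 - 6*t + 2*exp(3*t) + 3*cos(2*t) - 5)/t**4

35/4

Substitution gives 0/0; apply L'Hôpital's rule 4 times.
After differentiating numerator and denominator 4 times the quotient is (162*e^(3*t) + 48*cos(2*t))/(24); at t = 0 this is 35/4.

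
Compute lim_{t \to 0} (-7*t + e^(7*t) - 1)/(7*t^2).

7/2

Direct substitution gives 0/0.
Apply L'Hôpital: lim (7*e^(7*t) - 7)/(14*t), still 0/0.
After 2 applications of L'Hôpital's rule the quotient is (49*e^(7*t))/(14); substituting t = 0 gives 7/2.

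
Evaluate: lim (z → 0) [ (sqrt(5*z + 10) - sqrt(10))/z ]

A 0/0 form; rationalise with √(10 + 5z) + √10. This collapses the numerator to 5z, leaving 5/(√(10 + 5z) + √10) → 5/(2√10) = √(10)/4.

√(10)/4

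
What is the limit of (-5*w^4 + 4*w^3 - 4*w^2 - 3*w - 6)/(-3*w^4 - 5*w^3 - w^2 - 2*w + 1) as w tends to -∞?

5/3

Numerator and denominator both have degree 4.
Dividing every term by w^4, all lower-order terms vanish and the limit is the ratio of leading coefficients, -5/(-3) = 5/3.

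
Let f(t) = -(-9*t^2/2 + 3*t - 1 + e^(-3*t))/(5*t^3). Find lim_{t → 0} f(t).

9/10

Direct substitution gives 0/0.
Apply L'Hôpital: lim (-9*t + 3 - 3*e^(-3*t))/(-15*t^2), still 0/0.
Apply L'Hôpital: lim (-9 + 9*e^(-3*t))/(-30*t), still 0/0.
After 3 applications of L'Hôpital's rule the quotient is (-27*e^(-3*t))/(-30); substituting t = 0 gives 9/10.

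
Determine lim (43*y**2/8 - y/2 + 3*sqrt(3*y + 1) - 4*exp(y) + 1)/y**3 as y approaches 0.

211/48

Substitution gives 0/0; apply L'Hôpital's rule 3 times.
After differentiating numerator and denominator 3 times the quotient is (-4*e^(y) + 243/(8*(3*y + 1)^(5/2)))/(6); at y = 0 this is 211/48.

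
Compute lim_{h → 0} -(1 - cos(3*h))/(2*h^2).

Substitution gives 0/0.
Use (1 − cos u)/u² → 1/2 with u = 3h: the limit is 3²/(2·(-2)) = -9/4.

-9/4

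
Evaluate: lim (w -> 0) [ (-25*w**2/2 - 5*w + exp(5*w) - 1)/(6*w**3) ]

125/36

Direct substitution gives 0/0.
Apply L'Hôpital: lim (-25*w + 5*e^(5*w) - 5)/(18*w^2), still 0/0.
Apply L'Hôpital: lim (25*e^(5*w) - 25)/(36*w), still 0/0.
After 3 applications of L'Hôpital's rule the quotient is (125*e^(5*w))/(36); substituting w = 0 gives 125/36.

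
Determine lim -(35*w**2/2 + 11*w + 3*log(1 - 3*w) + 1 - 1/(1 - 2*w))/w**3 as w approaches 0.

Substitution gives 0/0 (the numerator vanishes to order 3).
Expand each term to order w^3: the coefficient of w^3 in −1/(1 - 2w) is -8 and in 3·ln(1 - 3w) is -27.
Lower-order terms cancel with the polynomial part, so the numerator is (-35)·w^3 + o(w^3), and the limit is (-35)/(-1) = 35.

35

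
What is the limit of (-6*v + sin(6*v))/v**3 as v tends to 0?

Direct substitution gives 0/0.
Apply L'Hôpital: lim (6*cos(6*v) - 6)/(3*v^2), still 0/0.
Apply L'Hôpital: lim (-36*sin(6*v))/(6*v), still 0/0.
After 3 applications of L'Hôpital's rule the quotient is (-216*cos(6*v))/(6); substituting v = 0 gives -36.

-36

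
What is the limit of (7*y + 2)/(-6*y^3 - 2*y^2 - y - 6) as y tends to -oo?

0

The denominator has degree 3 and the numerator degree 1. Dividing numerator and denominator by y^3 sends every term to 0 except the leading denominator term, so the limit is 0.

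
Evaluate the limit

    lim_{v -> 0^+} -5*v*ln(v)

This is a 0·(−∞) form. Rewrite as -5·ln(v) / v^(−1) and apply L'Hôpital:
the derivative quotient is -5·(1/v) / (−1·v^(−2)) = (5/1)·v^1 → 0.

0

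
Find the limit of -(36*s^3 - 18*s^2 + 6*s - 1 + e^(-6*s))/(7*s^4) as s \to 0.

-54/7

Direct substitution gives 0/0.
Apply L'Hôpital: lim (108*s^2 - 36*s + 6 - 6*e^(-6*s))/(-28*s^3), still 0/0.
Apply L'Hôpital: lim (216*s - 36 + 36*e^(-6*s))/(-84*s^2), still 0/0.
Apply L'Hôpital: lim (216 - 216*e^(-6*s))/(-168*s), still 0/0.
After 4 applications of L'Hôpital's rule the quotient is (1296*e^(-6*s))/(-168); substituting s = 0 gives -54/7.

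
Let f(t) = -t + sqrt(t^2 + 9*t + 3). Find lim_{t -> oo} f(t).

This has the form ∞ − ∞. Multiply and divide by the conjugate √(t^2 + 9*t + 3) + t.
That gives (9t + 3) / (√(t^2 + 9*t + 3) + t).
Divide numerator and denominator by t: the limit is 9/(2·1) = 9/2.

9/2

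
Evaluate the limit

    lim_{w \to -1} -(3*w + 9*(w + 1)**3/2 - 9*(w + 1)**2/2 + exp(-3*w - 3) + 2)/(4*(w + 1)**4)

-27/32

Direct substitution gives 0/0.
Apply L'Hôpital: lim (-9*w + 27*(w + 1)^2/2 - 3*e^(-3*w - 3) - 6)/(-16*(w + 1)^3), still 0/0.
Apply L'Hôpital: lim (27*w + 9*e^(-3*w - 3) + 18)/(-48*(w + 1)^2), still 0/0.
Apply L'Hôpital: lim (27 - 27*e^(-3*w - 3))/(-96*w - 96), still 0/0.
After 4 applications of L'Hôpital's rule the quotient is (81*e^(-3*w - 3))/(-96); substituting w = -1 gives -27/32.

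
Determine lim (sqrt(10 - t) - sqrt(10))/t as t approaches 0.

Substitution gives 0/0. Multiply numerator and denominator by the conjugate √(10 - t) + √10.
The numerator becomes (10 - t) − 10 = -t, so the expression simplifies to -1/(√(10 - t) + √10).
Letting t → 0 gives -1/(2√10) = -√(10)/20.

-√(10)/20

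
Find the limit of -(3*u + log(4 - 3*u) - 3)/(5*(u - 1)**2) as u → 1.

9/10

Direct substitution gives 0/0.
Apply L'Hôpital: lim (3 - 3/(4 - 3*u))/(10 - 10*u), still 0/0.
After 2 applications of L'Hôpital's rule the quotient is (-9/(4 - 3*u)^2)/(-10); substituting u = 1 gives 9/10.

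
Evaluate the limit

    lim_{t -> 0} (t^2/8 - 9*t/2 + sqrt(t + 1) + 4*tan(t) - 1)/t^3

67/48

Substitution gives 0/0; apply L'Hôpital's rule 3 times.
After differentiating numerator and denominator 3 times the quotient is (24*tan(t)^2/cos(t)^2 + 8/cos(t)^2 + 3/(8*(t + 1)^(5/2)))/(6); at t = 0 this is 67/48.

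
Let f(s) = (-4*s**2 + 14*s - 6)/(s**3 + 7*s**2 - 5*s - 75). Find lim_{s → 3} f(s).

Since s = 3 makes numerator and denominator zero, (s - 3) divides both.
Cancelling it gives (2 - 4*s)/(s^2 + 10*s + 25); now plug in s = 3 to get -5/32.

-5/32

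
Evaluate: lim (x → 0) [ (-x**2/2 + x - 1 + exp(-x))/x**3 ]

Direct substitution gives 0/0.
Apply L'Hôpital: lim (-x + 1 - e^(-x))/(3*x^2), still 0/0.
Apply L'Hôpital: lim (-1 + e^(-x))/(6*x), still 0/0.
After 3 applications of L'Hôpital's rule the quotient is (-e^(-x))/(6); substituting x = 0 gives -1/6.

-1/6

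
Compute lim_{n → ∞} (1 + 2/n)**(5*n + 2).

Let L be the limit and take ln: ln L = lim (5n + 2)·ln(1 + 2/n) = lim (5n + 2)·(2/n + O(1/n²)) = 10.
Hence L = e^(10).

e^(10)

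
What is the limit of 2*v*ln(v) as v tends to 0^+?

This is a 0·(−∞) form. Rewrite as 2·ln(v) / v^(−1) and apply L'Hôpital:
the derivative quotient is 2·(1/v) / (−1·v^(−2)) = (-2/1)·v^1 → 0.

0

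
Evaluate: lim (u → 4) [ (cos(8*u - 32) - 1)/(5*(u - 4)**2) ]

-32/5

Direct substitution gives 0/0.
Apply L'Hôpital: lim (-8*sin(8*u - 32))/(10*u - 40), still 0/0.
After 2 applications of L'Hôpital's rule the quotient is (-64*cos(8*u - 32))/(10); substituting u = 4 gives -32/5.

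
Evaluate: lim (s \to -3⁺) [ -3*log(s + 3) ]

As s → -3⁺, s + 3 → 0⁺ and ln(s + 3) → −∞.
Multiplying by -3 gives ∞.

∞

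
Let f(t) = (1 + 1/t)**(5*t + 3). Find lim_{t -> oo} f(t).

e^(5)

Let L be the limit and take ln: ln L = lim (5t + 3)·ln(1 + 1/t) = lim (5t + 3)·(1/t + O(1/t²)) = 5.
Hence L = e^(5).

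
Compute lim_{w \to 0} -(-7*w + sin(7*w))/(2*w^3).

Direct substitution gives 0/0.
Apply L'Hôpital: lim (7*cos(7*w) - 7)/(-6*w^2), still 0/0.
Apply L'Hôpital: lim (-49*sin(7*w))/(-12*w), still 0/0.
After 3 applications of L'Hôpital's rule the quotient is (-343*cos(7*w))/(-12); substituting w = 0 gives 343/12.

343/12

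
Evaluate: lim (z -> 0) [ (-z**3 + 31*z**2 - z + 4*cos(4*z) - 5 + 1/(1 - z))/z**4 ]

131/3

Substitution gives 0/0 (the numerator vanishes to order 4).
Expand each term to order z^4: the coefficient of z^4 in 4·cos(4z) is 128/3 and in 1/(1 - z) is 1.
Lower-order terms cancel with the polynomial part, so the numerator is (131/3)·z^4 + o(z^4), and the limit is (131/3)/(1) = 131/3.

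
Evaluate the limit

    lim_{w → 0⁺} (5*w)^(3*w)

1

Base → 0⁺ and exponent → 0⁺: a 0^0 form.
Take logs: 3w·ln(5w). This is 0·(−∞); rewriting as ln(5w)/(1/(3w)) and applying L'Hôpital gives 0.
Hence the limit is e^0 = 1.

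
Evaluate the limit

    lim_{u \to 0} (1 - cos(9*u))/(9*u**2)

9/2

Substitution gives 0/0.
Use (1 − cos θ)/θ² → 1/2 with θ = 9u: the limit is 9²/(2·9) = 9/2.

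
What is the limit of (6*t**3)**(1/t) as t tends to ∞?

Base → ∞ and exponent → 0: an ∞^0 form.
Take logs: (1/t)·ln(6·t^3) = (ln 6 + 3·ln t)/t → 0.
So the limit is e^0 = 1.

1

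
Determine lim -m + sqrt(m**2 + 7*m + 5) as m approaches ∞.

An ∞ − ∞ form. Rationalising with the conjugate, the difference becomes (7m + 5) / (√(m^2 + 7*m + 5) + m).
For large m the denominator behaves like 2·m, so the quotient tends to 7/2 = 7/2.

7/2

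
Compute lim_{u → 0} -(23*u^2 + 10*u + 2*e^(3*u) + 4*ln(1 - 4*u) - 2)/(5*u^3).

229/15

Substitution gives 0/0 (the numerator vanishes to order 3).
Expand each term to order u^3: the coefficient of u^3 in 4·ln(1 - 4u) is -256/3 and in 2·e^(3u) is 9.
Lower-order terms cancel with the polynomial part, so the numerator is (-229/3)·u^3 + o(u^3), and the limit is (-229/3)/(-5) = 229/15.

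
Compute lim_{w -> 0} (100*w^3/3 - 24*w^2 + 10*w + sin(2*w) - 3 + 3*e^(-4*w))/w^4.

32

Substitution gives 0/0; apply L'Hôpital's rule 4 times.
After differentiating numerator and denominator 4 times the quotient is (16*sin(2*w) + 768*e^(-4*w))/(24); at w = 0 this is 32.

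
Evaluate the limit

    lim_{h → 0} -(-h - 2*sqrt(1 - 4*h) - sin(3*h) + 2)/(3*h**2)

Substitution gives 0/0; apply L'Hôpital's rule 2 times.
After differentiating numerator and denominator 2 times the quotient is (9*sin(3*h) + 8/(1 - 4*h)^(3/2))/(-6); at h = 0 this is -4/3.

-4/3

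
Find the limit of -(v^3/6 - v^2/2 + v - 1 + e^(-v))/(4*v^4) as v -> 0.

-1/96

Direct substitution gives 0/0.
Apply L'Hôpital: lim (v^2/2 - v + 1 - e^(-v))/(-16*v^3), still 0/0.
Apply L'Hôpital: lim (v - 1 + e^(-v))/(-48*v^2), still 0/0.
Apply L'Hôpital: lim (1 - e^(-v))/(-96*v), still 0/0.
After 4 applications of L'Hôpital's rule the quotient is (e^(-v))/(-96); substituting v = 0 gives -1/96.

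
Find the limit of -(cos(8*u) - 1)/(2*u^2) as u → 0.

Direct substitution gives 0/0.
Apply L'Hôpital: lim (-8*sin(8*u))/(-4*u), still 0/0.
After 2 applications of L'Hôpital's rule the quotient is (-64*cos(8*u))/(-4); substituting u = 0 gives 16.

16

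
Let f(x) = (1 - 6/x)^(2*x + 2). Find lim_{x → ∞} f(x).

e^(-12)

The base → 1 and the exponent → ∞: a 1^∞ form.
Take logarithms: (2x + 2)·ln(1 - 6/x). Since ln(1+u) ~ u for small u, this behaves like (2x)·(-6/x) → -12.
So the limit is e^(-12).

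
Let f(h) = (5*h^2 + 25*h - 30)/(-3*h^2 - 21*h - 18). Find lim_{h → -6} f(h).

Direct substitution gives 0/0, so factor. Both numerator and denominator have (h + 6) as a factor.
After cancelling, the expression reduces to (5*h - 5)/(-3*h - 3).
Substituting h = -6 gives -7/3.

-7/3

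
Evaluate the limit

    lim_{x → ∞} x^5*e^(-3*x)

Write as x^5/e^{3x}, an ∞/∞ form.
Exponential growth dominates any polynomial, so repeated L'Hôpital (or the standard result) gives 0.

0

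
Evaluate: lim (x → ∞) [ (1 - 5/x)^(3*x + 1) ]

Write it as [(1 - 5/x)^x]^(3) · (1 - 5/x)^(1). The bracketed term tends to e^(-5) and the second factor to 1, so the limit is e^(-15).

e^(-15)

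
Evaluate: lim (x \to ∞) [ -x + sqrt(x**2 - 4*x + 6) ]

This has the form ∞ − ∞. Multiply and divide by the conjugate √(x^2 - 4*x + 6) + x.
That gives (-4x + 6) / (√(x^2 - 4*x + 6) + x).
Divide numerator and denominator by x: the limit is -4/(2·1) = -2.

-2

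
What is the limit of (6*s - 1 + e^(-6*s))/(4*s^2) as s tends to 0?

Direct substitution gives 0/0.
Apply L'Hôpital: lim (6 - 6*e^(-6*s))/(8*s), still 0/0.
After 2 applications of L'Hôpital's rule the quotient is (36*e^(-6*s))/(8); substituting s = 0 gives 9/2.

9/2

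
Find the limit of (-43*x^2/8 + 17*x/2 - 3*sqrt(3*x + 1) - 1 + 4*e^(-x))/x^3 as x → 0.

-275/48

Substitution gives 0/0; apply L'Hôpital's rule 3 times.
After differentiating numerator and denominator 3 times the quotient is (-4*e^(-x) - 243/(8*(3*x + 1)^(5/2)))/(6); at x = 0 this is -275/48.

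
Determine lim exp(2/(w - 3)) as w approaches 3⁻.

0

As w → 3⁻, 2/(w - 3) → −∞, so e^(2/(w - 3)) → 0.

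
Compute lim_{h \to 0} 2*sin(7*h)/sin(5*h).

Substitution gives 0/0.
Divide numerator and denominator by h: sin(7h)/h → 7 and sin(5h)/h → 5, so the limit is 2·7/5 = 14/5.

14/5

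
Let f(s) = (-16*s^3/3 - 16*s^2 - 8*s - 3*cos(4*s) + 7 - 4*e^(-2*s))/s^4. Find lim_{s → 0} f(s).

-104/3

Substitution gives 0/0; apply L'Hôpital's rule 4 times.
After differentiating numerator and denominator 4 times the quotient is (-768*cos(4*s) - 64*e^(-2*s))/(24); at s = 0 this is -104/3.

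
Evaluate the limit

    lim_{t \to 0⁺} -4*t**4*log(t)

0

This is a 0·(−∞) form. Rewrite as -4·ln(t) / t^(−4) and apply L'Hôpital:
the derivative quotient is -4·(1/t) / (−4·t^(−5)) = (4/4)·t^4 → 0.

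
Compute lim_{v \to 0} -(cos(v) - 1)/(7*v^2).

1/14

Direct substitution gives 0/0.
Apply L'Hôpital: lim (-sin(v))/(-14*v), still 0/0.
After 2 applications of L'Hôpital's rule the quotient is (-cos(v))/(-14); substituting v = 0 gives 1/14.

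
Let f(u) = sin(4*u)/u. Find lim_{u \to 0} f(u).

Substitution gives 0/0.
Write it as (4)·sin(4u)/(4u); since sin(θ)/θ → 1, the limit is 4.

4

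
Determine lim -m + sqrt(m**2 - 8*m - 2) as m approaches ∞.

This has the form ∞ − ∞. Multiply and divide by the conjugate √(m^2 - 8*m - 2) + m.
That gives (-8m - 2) / (√(m^2 - 8*m - 2) + m).
Divide numerator and denominator by m: the limit is -8/(2·1) = -4.

-4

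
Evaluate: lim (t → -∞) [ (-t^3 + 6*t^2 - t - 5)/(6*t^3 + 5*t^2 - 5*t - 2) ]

Numerator and denominator both have degree 3.
Dividing every term by t^3, all lower-order terms vanish and the limit is the ratio of leading coefficients, -1/(6) = -1/6.

-1/6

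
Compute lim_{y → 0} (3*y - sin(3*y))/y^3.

Direct substitution gives 0/0.
Apply L'Hôpital: lim (3 - 3*cos(3*y))/(3*y^2), still 0/0.
Apply L'Hôpital: lim (9*sin(3*y))/(6*y), still 0/0.
After 3 applications of L'Hôpital's rule the quotient is (27*cos(3*y))/(6); substituting y = 0 gives 9/2.

9/2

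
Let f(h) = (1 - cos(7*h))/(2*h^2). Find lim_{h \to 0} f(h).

Substitution gives 0/0.
Use (1 − cos u)/u² → 1/2 with u = 7h: the limit is 7²/(2·2) = 49/4.

49/4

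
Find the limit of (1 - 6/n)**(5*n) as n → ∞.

Let L be the limit and take ln: ln L = lim (5n)·ln(1 - 6/n) = lim (5n)·(-6/n + O(1/n²)) = -30.
Hence L = e^(-30).

e^(-30)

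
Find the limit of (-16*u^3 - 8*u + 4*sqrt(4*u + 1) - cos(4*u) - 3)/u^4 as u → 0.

-152/3

Substitution gives 0/0; apply L'Hôpital's rule 4 times.
After differentiating numerator and denominator 4 times the quotient is (-256*cos(4*u) - 960/(4*u + 1)^(7/2))/(24); at u = 0 this is -152/3.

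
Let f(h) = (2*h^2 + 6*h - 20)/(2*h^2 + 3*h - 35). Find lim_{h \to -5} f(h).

14/17

At h = -5 both the top and bottom vanish — a removable singularity. Factoring out (h + 5) from each leaves (2*h - 4)/(2*h - 7), which at h = -5 equals 14/17.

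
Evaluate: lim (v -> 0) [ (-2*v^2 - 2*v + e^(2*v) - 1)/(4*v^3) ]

1/3

Direct substitution gives 0/0.
Apply L'Hôpital: lim (-4*v + 2*e^(2*v) - 2)/(12*v^2), still 0/0.
Apply L'Hôpital: lim (4*e^(2*v) - 4)/(24*v), still 0/0.
After 3 applications of L'Hôpital's rule the quotient is (8*e^(2*v))/(24); substituting v = 0 gives 1/3.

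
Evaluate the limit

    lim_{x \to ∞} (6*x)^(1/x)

1

Base → ∞ and exponent → 0: an ∞^0 form.
Take logs: (1/x)·ln(6·x^1) = (ln 6 + 1·ln x)/x → 0.
So the limit is e^0 = 1.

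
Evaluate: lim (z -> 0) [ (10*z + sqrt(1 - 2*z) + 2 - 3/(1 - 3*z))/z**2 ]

Substitution gives 0/0 (the numerator vanishes to order 2).
Expand each term to order z^2: the coefficient of z^2 in -3·1/(1 - 3z) is -27 and in √(1 - 2z) is -1/2.
Lower-order terms cancel with the polynomial part, so the numerator is (-55/2)·z^2 + o(z^2), and the limit is (-55/2)/(1) = -55/2.

-55/2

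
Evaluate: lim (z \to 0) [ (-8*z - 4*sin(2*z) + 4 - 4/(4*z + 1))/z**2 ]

-64

Substitution gives 0/0; apply L'Hôpital's rule 2 times.
After differentiating numerator and denominator 2 times the quotient is (16*sin(2*z) - 128/(4*z + 1)^3)/(2); at z = 0 this is -64.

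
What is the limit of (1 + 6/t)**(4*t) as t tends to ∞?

The base → 1 and the exponent → ∞: a 1^∞ form.
Take logarithms: (4t)·ln(1 + 6/t). Since ln(1+u) ~ u for small u, this behaves like (4t)·(6/t) → 24.
So the limit is e^(24).

e^(24)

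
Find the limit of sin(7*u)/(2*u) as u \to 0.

Substitution gives 0/0.
Write it as (7/2)·sin(7u)/(7u); since sin(θ)/θ → 1, the limit is 7/2.

7/2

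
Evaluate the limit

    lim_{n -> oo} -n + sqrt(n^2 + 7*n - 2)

7/2

An ∞ − ∞ form. Rationalising with the conjugate, the difference becomes (7n - 2) / (√(n^2 + 7*n - 2) + n).
For large n the denominator behaves like 2·n, so the quotient tends to 7/2 = 7/2.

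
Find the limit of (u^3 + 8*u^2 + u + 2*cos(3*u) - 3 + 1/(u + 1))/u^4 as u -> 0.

31/4

Substitution gives 0/0 (the numerator vanishes to order 4).
Expand each term to order u^4: the coefficient of u^4 in 2·cos(3u) is 27/4 and in 1/(1 + u) is 1.
Lower-order terms cancel with the polynomial part, so the numerator is (31/4)·u^4 + o(u^4), and the limit is (31/4)/(1) = 31/4.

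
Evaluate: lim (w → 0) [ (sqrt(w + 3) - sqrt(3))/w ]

Substitution gives 0/0. Multiply numerator and denominator by the conjugate √(3 + w) + √3.
The numerator becomes (3 + w) − 3 = w, so the expression simplifies to 1/(√(3 + w) + √3).
Letting w → 0 gives 1/(2√3) = √(3)/6.

√(3)/6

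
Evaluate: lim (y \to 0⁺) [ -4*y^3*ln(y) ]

This is a 0·(−∞) form. Rewrite as -4·ln(y) / y^(−3) and apply L'Hôpital:
the derivative quotient is -4·(1/y) / (−3·y^(−4)) = (4/3)·y^3 → 0.

0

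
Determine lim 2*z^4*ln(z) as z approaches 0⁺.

0

This is a 0·(−∞) form. Rewrite as 2·ln(z) / z^(−4) and apply L'Hôpital:
the derivative quotient is 2·(1/z) / (−4·z^(−5)) = (-2/4)·z^4 → 0.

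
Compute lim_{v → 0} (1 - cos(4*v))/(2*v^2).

4

Substitution gives 0/0.
Use (1 − cos u)/u² → 1/2 with u = 4v: the limit is 4²/(2·2) = 4.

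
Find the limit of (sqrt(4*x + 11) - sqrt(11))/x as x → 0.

2*√(11)/11

A 0/0 form; rationalise with √(11 + 4x) + √11. This collapses the numerator to 4x, leaving 4/(√(11 + 4x) + √11) → 4/(2√11) = 2*√(11)/11.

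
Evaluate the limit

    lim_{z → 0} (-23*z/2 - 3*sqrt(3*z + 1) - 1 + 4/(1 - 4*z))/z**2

Substitution gives 0/0 (the numerator vanishes to order 2).
Expand each term to order z^2: the coefficient of z^2 in 4·1/(1 - 4z) is 64 and in -3·√(1 + 3z) is 27/8.
Lower-order terms cancel with the polynomial part, so the numerator is (539/8)·z^2 + o(z^2), and the limit is (539/8)/(1) = 539/8.

539/8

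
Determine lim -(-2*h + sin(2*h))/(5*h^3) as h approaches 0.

Direct substitution gives 0/0.
Apply L'Hôpital: lim (2*cos(2*h) - 2)/(-15*h^2), still 0/0.
Apply L'Hôpital: lim (-4*sin(2*h))/(-30*h), still 0/0.
After 3 applications of L'Hôpital's rule the quotient is (-8*cos(2*h))/(-30); substituting h = 0 gives 4/15.

4/15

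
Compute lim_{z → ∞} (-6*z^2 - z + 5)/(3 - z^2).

Numerator and denominator both have degree 2.
Dividing every term by z^2, all lower-order terms vanish and the limit is the ratio of leading coefficients, -6/(-1) = 6.

6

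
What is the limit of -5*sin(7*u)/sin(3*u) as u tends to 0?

Substitution gives 0/0.
Divide numerator and denominator by u: sin(7u)/u → 7 and sin(3u)/u → 3, so the limit is -5·7/3 = -35/3.

-35/3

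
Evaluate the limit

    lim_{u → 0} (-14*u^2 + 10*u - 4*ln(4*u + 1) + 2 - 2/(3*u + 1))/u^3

-94/3

Substitution gives 0/0; apply L'Hôpital's rule 3 times.
After differentiating numerator and denominator 3 times the quotient is (-512/(4*u + 1)^3 + 324/(3*u + 1)^4)/(6); at u = 0 this is -94/3.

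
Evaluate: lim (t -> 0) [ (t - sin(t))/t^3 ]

Direct substitution gives 0/0.
Apply L'Hôpital: lim (1 - cos(t))/(3*t^2), still 0/0.
Apply L'Hôpital: lim (sin(t))/(6*t), still 0/0.
After 3 applications of L'Hôpital's rule the quotient is (cos(t))/(6); substituting t = 0 gives 1/6.

1/6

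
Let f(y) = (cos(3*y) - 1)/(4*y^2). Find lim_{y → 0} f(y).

Direct substitution gives 0/0.
Apply L'Hôpital: lim (-3*sin(3*y))/(8*y), still 0/0.
After 2 applications of L'Hôpital's rule the quotient is (-9*cos(3*y))/(8); substituting y = 0 gives -9/8.

-9/8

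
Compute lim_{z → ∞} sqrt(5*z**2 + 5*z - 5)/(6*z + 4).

For large |z|, √(5*z^2 + 5*z - 5) ≈ √5·|z| and the denominator ≈ 6z.
Since z → +∞, |z| = z, giving √5/(6) = √(5)/6.

√(5)/6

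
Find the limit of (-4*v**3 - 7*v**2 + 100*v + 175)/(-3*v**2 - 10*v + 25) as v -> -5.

At v = -5 both the top and bottom vanish — a removable singularity. Factoring out (v + 5) from each leaves (-4*v^2 + 13*v + 35)/(5 - 3*v), which at v = -5 equals -13/2.

-13/2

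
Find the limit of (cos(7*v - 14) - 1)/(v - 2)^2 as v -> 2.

Direct substitution gives 0/0.
Apply L'Hôpital: lim (-7*sin(7*v - 14))/(2*v - 4), still 0/0.
After 2 applications of L'Hôpital's rule the quotient is (-49*cos(7*v - 14))/(2); substituting v = 2 gives -49/2.

-49/2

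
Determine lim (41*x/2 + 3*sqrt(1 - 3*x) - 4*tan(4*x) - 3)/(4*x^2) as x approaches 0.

Substitution gives 0/0; apply L'Hôpital's rule 2 times.
After differentiating numerator and denominator 2 times the quotient is (-128*tan(4*x)/cos(4*x)^2 - 27/(4*(1 - 3*x)^(3/2)))/(8); at x = 0 this is -27/32.

-27/32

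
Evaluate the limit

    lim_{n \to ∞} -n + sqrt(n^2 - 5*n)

-5/2

An ∞ − ∞ form. Rationalising with the conjugate, the difference becomes (-5n) / (√(n^2 - 5*n) + n).
For large n the denominator behaves like 2·n, so the quotient tends to -5/2 = -5/2.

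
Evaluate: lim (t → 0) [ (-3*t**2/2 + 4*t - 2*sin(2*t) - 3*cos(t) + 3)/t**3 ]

Substitution gives 0/0; apply L'Hôpital's rule 3 times.
After differentiating numerator and denominator 3 times the quotient is (-3*sin(t) + 16*cos(2*t))/(6); at t = 0 this is 8/3.

8/3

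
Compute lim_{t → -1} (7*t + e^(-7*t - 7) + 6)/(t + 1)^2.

Direct substitution gives 0/0.
Apply L'Hôpital: lim (7 - 7*e^(-7*t - 7))/(2*t + 2), still 0/0.
After 2 applications of L'Hôpital's rule the quotient is (49*e^(-7*t - 7))/(2); substituting t = -1 gives 49/2.

49/2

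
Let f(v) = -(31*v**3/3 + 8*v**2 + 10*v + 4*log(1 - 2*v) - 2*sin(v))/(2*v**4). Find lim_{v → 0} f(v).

Substitution gives 0/0 (the numerator vanishes to order 4).
Expand each term to order v^4: the coefficient of v^4 in -2·sin(v) is 0 and in 4·ln(1 - 2v) is -16.
Lower-order terms cancel with the polynomial part, so the numerator is (-16)·v^4 + o(v^4), and the limit is (-16)/(-2) = 8.

8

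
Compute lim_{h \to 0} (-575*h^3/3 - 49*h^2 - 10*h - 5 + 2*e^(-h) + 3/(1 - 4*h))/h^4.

Substitution gives 0/0; apply L'Hôpital's rule 4 times.
After differentiating numerator and denominator 4 times the quotient is (2*e^(-h) - 18432/(4*h - 1)^5)/(24); at h = 0 this is 9217/12.

9217/12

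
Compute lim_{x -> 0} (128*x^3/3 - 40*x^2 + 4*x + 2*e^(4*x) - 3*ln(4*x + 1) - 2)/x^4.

640/3

Substitution gives 0/0; apply L'Hôpital's rule 4 times.
After differentiating numerator and denominator 4 times the quotient is (512*e^(4*x) + 4608/(4*x + 1)^4)/(24); at x = 0 this is 640/3.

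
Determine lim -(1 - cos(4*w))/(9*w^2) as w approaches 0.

Substitution gives 0/0.
Use (1 − cos u)/u² → 1/2 with u = 4w: the limit is 4²/(2·(-9)) = -8/9.

-8/9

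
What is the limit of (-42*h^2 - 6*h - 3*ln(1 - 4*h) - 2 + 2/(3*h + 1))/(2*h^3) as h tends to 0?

5

Substitution gives 0/0 (the numerator vanishes to order 3).
Expand each term to order h^3: the coefficient of h^3 in 2·1/(1 + 3h) is -54 and in -3·ln(1 - 4h) is 64.
Lower-order terms cancel with the polynomial part, so the numerator is (10)·h^3 + o(h^3), and the limit is (10)/(2) = 5.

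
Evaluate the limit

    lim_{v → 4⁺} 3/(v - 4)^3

∞

As v → 4⁺, (v - 4) → 0⁺, so (v - 4)^3 → 0⁺ and 3/(v - 4)^3 → ∞.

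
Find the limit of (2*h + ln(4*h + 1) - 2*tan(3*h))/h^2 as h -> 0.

Substitution gives 0/0 (the numerator vanishes to order 2).
Expand each term to order h^2: the coefficient of h^2 in ln(1 + 4h) is -8 and in -2·tan(3h) is 0.
Lower-order terms cancel with the polynomial part, so the numerator is (-8)·h^2 + o(h^2), and the limit is (-8)/(1) = -8.

-8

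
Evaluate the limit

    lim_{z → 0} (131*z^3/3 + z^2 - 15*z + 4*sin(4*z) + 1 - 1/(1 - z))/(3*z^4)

-1/3

Substitution gives 0/0 (the numerator vanishes to order 4).
Expand each term to order z^4: the coefficient of z^4 in −1/(1 - z) is -1 and in 4·sin(4z) is 0.
Lower-order terms cancel with the polynomial part, so the numerator is (-1)·z^4 + o(z^4), and the limit is (-1)/(3) = -1/3.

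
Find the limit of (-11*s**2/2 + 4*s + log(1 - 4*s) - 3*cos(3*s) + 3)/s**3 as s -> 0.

-64/3

Substitution gives 0/0 (the numerator vanishes to order 3).
Expand each term to order s^3: the coefficient of s^3 in ln(1 - 4s) is -64/3 and in -3·cos(3s) is 0.
Lower-order terms cancel with the polynomial part, so the numerator is (-64/3)·s^3 + o(s^3), and the limit is (-64/3)/(1) = -64/3.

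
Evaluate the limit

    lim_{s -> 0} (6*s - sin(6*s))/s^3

36

Direct substitution gives 0/0.
Apply L'Hôpital: lim (6 - 6*cos(6*s))/(3*s^2), still 0/0.
Apply L'Hôpital: lim (36*sin(6*s))/(6*s), still 0/0.
After 3 applications of L'Hôpital's rule the quotient is (216*cos(6*s))/(6); substituting s = 0 gives 36.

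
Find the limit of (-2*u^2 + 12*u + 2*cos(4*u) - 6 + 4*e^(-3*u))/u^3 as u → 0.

Substitution gives 0/0 (the numerator vanishes to order 3).
Expand each term to order u^3: the coefficient of u^3 in 4·e^(-3u) is -18 and in 2·cos(4u) is 0.
Lower-order terms cancel with the polynomial part, so the numerator is (-18)·u^3 + o(u^3), and the limit is (-18)/(1) = -18.

-18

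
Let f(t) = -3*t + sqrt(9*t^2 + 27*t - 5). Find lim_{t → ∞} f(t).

An ∞ − ∞ form. Rationalising with the conjugate, the difference becomes (27t - 5) / (√(9*t^2 + 27*t - 5) + 3t).
For large t the denominator behaves like 2·3t, so the quotient tends to 27/6 = 9/2.

9/2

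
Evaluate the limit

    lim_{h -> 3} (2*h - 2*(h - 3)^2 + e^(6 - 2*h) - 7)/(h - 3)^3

Direct substitution gives 0/0.
Apply L'Hôpital: lim (-4*h - 2*e^(6 - 2*h) + 14)/(3*(h - 3)^2), still 0/0.
Apply L'Hôpital: lim (4*e^(6 - 2*h) - 4)/(6*h - 18), still 0/0.
After 3 applications of L'Hôpital's rule the quotient is (-8*e^(6 - 2*h))/(6); substituting h = 3 gives -4/3.

-4/3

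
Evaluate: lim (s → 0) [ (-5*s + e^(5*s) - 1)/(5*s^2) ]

5/2

Direct substitution gives 0/0.
Apply L'Hôpital: lim (5*e^(5*s) - 5)/(10*s), still 0/0.
After 2 applications of L'Hôpital's rule the quotient is (25*e^(5*s))/(10); substituting s = 0 gives 5/2.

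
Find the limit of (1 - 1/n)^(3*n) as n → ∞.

Write it as [(1 - 1/n)^n]^(3) · (1 - 1/n)^(0). The bracketed term tends to e^(-1) and the second factor to 1, so the limit is e^(-3).

e^(-3)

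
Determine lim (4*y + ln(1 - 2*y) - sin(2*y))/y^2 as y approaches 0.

-2

Substitution gives 0/0; apply L'Hôpital's rule 2 times.
After differentiating numerator and denominator 2 times the quotient is (4*sin(2*y) - 4/(2*y - 1)^2)/(2); at y = 0 this is -2.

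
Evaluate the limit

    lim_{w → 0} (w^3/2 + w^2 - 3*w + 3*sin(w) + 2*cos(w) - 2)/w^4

1/12

Substitution gives 0/0; apply L'Hôpital's rule 4 times.
After differentiating numerator and denominator 4 times the quotient is (3*sin(w) + 2*cos(w))/(24); at w = 0 this is 1/12.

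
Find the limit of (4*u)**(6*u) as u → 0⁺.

1

Base → 0⁺ and exponent → 0⁺: a 0^0 form.
Take logs: 6u·ln(4u). This is 0·(−∞); rewriting as ln(4u)/(1/(6u)) and applying L'Hôpital gives 0.
Hence the limit is e^0 = 1.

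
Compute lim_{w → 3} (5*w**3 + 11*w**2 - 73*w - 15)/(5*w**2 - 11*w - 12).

Direct substitution gives 0/0, so factor. Both numerator and denominator have (w - 3) as a factor.
After cancelling, the expression reduces to (5*w^2 + 26*w + 5)/(5*w + 4).
Substituting w = 3 gives 128/19.

128/19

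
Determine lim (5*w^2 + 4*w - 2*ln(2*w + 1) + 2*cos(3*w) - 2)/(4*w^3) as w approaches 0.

-4/3

Substitution gives 0/0; apply L'Hôpital's rule 3 times.
After differentiating numerator and denominator 3 times the quotient is (54*sin(3*w) - 32/(2*w + 1)^3)/(24); at w = 0 this is -4/3.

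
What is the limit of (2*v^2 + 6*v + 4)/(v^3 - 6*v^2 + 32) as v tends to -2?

At v = -2 both the top and bottom vanish — a removable singularity. Factoring out (v + 2) from each leaves (2*v + 2)/(v^2 - 8*v + 16), which at v = -2 equals -1/18.

-1/18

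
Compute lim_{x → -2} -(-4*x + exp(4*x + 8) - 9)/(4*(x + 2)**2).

Direct substitution gives 0/0.
Apply L'Hôpital: lim (4*e^(4*x + 8) - 4)/(-8*x - 16), still 0/0.
After 2 applications of L'Hôpital's rule the quotient is (16*e^(4*x + 8))/(-8); substituting x = -2 gives -2.

-2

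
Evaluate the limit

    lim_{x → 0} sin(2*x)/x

2

Substitution gives 0/0.
Write it as (2)·sin(2x)/(2x); since sin(u)/u → 1, the limit is 2.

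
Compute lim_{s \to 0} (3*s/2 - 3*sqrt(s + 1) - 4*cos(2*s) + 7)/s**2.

67/8

Substitution gives 0/0; apply L'Hôpital's rule 2 times.
After differentiating numerator and denominator 2 times the quotient is (16*cos(2*s) + 3/(4*(s + 1)^(3/2)))/(2); at s = 0 this is 67/8.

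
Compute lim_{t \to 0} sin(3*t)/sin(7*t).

3/7

Substitution gives 0/0.
Divide numerator and denominator by t: sin(3t)/t → 3 and sin(7t)/t → 7, so the limit is 1·3/7 = 3/7.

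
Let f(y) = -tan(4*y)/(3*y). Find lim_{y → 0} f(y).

Substitution gives 0/0.
Since tan(u)/u → 1 as u → 0, tan(4y)/(4y) → 1 and the limit is 4/(-3) = -4/3.

-4/3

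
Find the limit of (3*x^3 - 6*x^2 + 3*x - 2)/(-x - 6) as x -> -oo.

The numerator has higher degree (3 > 1); the quotient behaves like (3/(-1))·x^2 for large |x|.
As x → −∞ this diverges to -∞.

-∞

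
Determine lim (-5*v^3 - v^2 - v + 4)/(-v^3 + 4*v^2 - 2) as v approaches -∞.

5

Numerator and denominator both have degree 3.
Dividing every term by v^3, all lower-order terms vanish and the limit is the ratio of leading coefficients, -5/(-1) = 5.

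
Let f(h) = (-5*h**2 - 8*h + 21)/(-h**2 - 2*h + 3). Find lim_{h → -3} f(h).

Direct substitution gives 0/0, so factor. Both numerator and denominator have (h + 3) as a factor.
After cancelling, the expression reduces to (7 - 5*h)/(1 - h).
Substituting h = -3 gives 11/2.

11/2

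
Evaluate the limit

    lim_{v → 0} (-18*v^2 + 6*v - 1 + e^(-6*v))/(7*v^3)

-36/7

Direct substitution gives 0/0.
Apply L'Hôpital: lim (-36*v + 6 - 6*e^(-6*v))/(21*v^2), still 0/0.
Apply L'Hôpital: lim (-36 + 36*e^(-6*v))/(42*v), still 0/0.
After 3 applications of L'Hôpital's rule the quotient is (-216*e^(-6*v))/(42); substituting v = 0 gives -36/7.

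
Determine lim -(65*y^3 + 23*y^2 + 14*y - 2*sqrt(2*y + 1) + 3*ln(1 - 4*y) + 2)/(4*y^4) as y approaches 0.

763/16

Substitution gives 0/0 (the numerator vanishes to order 4).
Expand each term to order y^4: the coefficient of y^4 in 3·ln(1 - 4y) is -192 and in -2·√(1 + 2y) is 5/4.
Lower-order terms cancel with the polynomial part, so the numerator is (-763/4)·y^4 + o(y^4), and the limit is (-763/4)/(-4) = 763/16.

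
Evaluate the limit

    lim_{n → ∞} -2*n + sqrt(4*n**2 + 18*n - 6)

This has the form ∞ − ∞. Multiply and divide by the conjugate √(4*n^2 + 18*n - 6) + 2n.
That gives (18n - 6) / (√(4*n^2 + 18*n - 6) + 2n).
Divide numerator and denominator by n: the limit is 18/(2·2) = 9/2.

9/2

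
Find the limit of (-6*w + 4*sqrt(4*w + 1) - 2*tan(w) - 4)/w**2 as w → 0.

-8

Substitution gives 0/0; apply L'Hôpital's rule 2 times.
After differentiating numerator and denominator 2 times the quotient is (-4*tan(w)/cos(w)^2 - 16/(4*w + 1)^(3/2))/(2); at w = 0 this is -8.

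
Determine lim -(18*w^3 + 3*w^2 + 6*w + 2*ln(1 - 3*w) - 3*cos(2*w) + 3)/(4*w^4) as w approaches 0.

Substitution gives 0/0; apply L'Hôpital's rule 4 times.
After differentiating numerator and denominator 4 times the quotient is (-48*cos(2*w) - 972/(3*w - 1)^4)/(-96); at w = 0 this is 85/8.

85/8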